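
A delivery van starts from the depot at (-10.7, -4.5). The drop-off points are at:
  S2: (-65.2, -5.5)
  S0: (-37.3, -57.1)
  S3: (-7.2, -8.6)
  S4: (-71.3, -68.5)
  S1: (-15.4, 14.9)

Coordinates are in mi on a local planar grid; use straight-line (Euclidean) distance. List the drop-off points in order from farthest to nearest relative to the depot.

S4, S0, S2, S1, S3

Distance from the depot at (-10.7, -4.5) to each:
S4 (-71.3, -68.5): 88.1 mi
S0 (-37.3, -57.1): 58.9 mi
S2 (-65.2, -5.5): 54.5 mi
S1 (-15.4, 14.9): 20.0 mi
S3 (-7.2, -8.6): 5.4 mi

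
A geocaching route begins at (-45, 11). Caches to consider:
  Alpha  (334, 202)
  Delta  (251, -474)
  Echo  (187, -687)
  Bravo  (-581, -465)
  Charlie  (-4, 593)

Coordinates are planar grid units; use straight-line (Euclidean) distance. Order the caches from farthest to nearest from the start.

Computing each straight-line distance from (-45, 11):
Echo (187, -687): 735.5
Bravo (-581, -465): 716.8
Charlie (-4, 593): 583.4
Delta (251, -474): 568.2
Alpha (334, 202): 424.4

Echo, Bravo, Charlie, Delta, Alpha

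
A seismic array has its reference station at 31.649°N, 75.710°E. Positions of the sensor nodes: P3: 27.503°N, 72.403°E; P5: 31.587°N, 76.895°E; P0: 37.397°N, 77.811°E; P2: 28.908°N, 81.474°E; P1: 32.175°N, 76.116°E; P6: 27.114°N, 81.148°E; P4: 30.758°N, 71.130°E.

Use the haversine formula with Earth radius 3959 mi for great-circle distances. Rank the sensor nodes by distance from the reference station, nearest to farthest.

P1, P5, P4, P3, P2, P0, P6

Distances from the reference station:
P1 32.175°N, 76.116°E: 43.5 mi
P5 31.587°N, 76.895°E: 69.9 mi
P4 30.758°N, 71.130°E: 277.6 mi
P3 27.503°N, 72.403°E: 348.6 mi
P2 28.908°N, 81.474°E: 392.6 mi
P0 37.397°N, 77.811°E: 414.8 mi
P6 27.114°N, 81.148°E: 453.1 mi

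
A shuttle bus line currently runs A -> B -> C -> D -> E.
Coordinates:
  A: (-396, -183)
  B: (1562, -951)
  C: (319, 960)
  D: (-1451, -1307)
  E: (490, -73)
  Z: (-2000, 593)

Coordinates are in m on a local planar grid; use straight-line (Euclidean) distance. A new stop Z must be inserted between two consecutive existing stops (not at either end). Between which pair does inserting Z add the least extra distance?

Added distance for inserting Z between each consecutive pair:
A–B: 3560.9 m
B–C: 3950.4 m
C–D: 1449.4 m
D–E: 2255.2 m
Smallest added distance is 1449.4 m, inserting between C and D.

between C and D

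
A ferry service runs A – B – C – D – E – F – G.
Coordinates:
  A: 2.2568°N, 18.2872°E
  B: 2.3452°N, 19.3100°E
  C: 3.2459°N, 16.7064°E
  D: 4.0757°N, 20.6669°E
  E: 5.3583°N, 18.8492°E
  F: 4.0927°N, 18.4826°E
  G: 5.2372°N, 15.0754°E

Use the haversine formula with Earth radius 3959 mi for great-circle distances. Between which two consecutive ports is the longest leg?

C–D

Leg distances:
A→B: 70.9 mi
B→C: 190.2 mi
C→D: 279.1 mi
D→E: 153.4 mi
E→F: 91.0 mi
F→G: 247.6 mi
The longest leg is C–D at 279.1 mi.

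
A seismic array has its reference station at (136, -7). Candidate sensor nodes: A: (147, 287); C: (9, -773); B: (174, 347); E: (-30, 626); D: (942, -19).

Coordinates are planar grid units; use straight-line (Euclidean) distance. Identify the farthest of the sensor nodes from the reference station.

Distances from the reference station ((136, -7)):
D: 806.1
C: 776.5
E: 654.4
B: 356.0
A: 294.2
The farthest is D at 806.1.

D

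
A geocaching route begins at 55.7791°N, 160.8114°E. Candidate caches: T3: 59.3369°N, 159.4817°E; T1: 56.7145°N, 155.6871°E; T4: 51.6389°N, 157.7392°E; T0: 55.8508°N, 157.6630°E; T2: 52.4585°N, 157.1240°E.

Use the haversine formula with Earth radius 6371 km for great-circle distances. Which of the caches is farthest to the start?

T4

Distance to each, sorted:
T4: 502.7 km
T2: 440.4 km
T3: 403.5 km
T1: 333.1 km
T0: 196.8 km
The farthest is T4 at 502.7 km.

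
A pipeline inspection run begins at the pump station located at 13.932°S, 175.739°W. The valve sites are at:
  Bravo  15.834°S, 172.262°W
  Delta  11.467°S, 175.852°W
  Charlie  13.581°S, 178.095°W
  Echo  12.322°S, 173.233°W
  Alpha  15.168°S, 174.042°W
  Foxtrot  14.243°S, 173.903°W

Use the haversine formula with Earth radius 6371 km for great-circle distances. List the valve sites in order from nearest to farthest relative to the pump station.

Distance from the pump station at 13.932°S, 175.739°W to each:
Foxtrot 14.243°S, 173.903°W: 201.0 km
Alpha 15.168°S, 174.042°W: 228.6 km
Charlie 13.581°S, 178.095°W: 257.4 km
Delta 11.467°S, 175.852°W: 274.4 km
Echo 12.322°S, 173.233°W: 325.1 km
Bravo 15.834°S, 172.262°W: 429.3 km

Foxtrot, Alpha, Charlie, Delta, Echo, Bravo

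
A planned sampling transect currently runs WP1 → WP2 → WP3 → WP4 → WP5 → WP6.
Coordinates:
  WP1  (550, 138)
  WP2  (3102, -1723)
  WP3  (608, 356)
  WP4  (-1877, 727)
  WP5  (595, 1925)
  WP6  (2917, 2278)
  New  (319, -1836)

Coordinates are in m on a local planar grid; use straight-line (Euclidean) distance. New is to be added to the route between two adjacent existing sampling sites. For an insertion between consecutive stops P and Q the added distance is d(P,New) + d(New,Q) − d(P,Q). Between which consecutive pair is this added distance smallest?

between WP1 and WP2

Added distance for inserting New between each consecutive pair:
WP1–WP2: 1614.3 m
WP2–WP3: 1749.4 m
WP3–WP4: 3073.5 m
WP4–WP5: 4399.2 m
WP5–WP6: 6288.1 m
Smallest added distance is 1614.3 m, inserting between WP1 and WP2.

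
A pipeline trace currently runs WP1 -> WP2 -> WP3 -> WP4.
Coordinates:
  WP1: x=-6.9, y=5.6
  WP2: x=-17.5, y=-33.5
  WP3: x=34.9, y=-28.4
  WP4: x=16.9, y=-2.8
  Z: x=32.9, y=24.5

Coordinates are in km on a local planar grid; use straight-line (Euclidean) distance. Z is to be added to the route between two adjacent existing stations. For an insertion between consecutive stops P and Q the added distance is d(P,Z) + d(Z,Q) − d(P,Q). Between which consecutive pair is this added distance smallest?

Added distance for inserting Z between each consecutive pair:
WP1–WP2: 80.4 km
WP2–WP3: 77.1 km
WP3–WP4: 53.3 km
Smallest added distance is 53.3 km, inserting between WP3 and WP4.

between WP3 and WP4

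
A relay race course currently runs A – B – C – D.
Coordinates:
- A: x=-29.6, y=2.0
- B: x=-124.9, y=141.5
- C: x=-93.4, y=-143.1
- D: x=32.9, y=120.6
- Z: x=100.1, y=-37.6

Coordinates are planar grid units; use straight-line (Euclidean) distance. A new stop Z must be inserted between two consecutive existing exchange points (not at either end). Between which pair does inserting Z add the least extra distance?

Added distance for inserting Z between each consecutive pair:
A–B: 254.2
B–C: 221.6
C–D: 99.9
Smallest added distance is 99.9, inserting between C and D.

between C and D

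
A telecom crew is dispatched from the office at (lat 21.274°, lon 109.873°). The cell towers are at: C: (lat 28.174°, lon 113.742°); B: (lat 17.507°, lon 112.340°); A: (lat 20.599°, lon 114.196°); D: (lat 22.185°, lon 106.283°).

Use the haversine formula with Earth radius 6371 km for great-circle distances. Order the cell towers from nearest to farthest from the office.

D, A, B, C

Distance from the office at (lat 21.274°, lon 109.873°) to each:
D (lat 22.185°, lon 106.283°): 384.4 km
A (lat 20.599°, lon 114.196°): 455.2 km
B (lat 17.507°, lon 112.340°): 492.3 km
C (lat 28.174°, lon 113.742°): 860.8 km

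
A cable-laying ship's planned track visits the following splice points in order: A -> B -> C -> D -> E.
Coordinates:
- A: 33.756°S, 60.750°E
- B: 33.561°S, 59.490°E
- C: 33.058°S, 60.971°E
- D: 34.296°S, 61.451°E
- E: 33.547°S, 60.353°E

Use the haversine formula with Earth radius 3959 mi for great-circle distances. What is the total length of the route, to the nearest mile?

337 mi

Leg distances:
A→B: 73.7 mi  (cumulative 73.7 mi)
B→C: 92.3 mi  (cumulative 166.0 mi)
C→D: 89.9 mi  (cumulative 255.9 mi)
D→E: 81.5 mi  (cumulative 337.4 mi)
Total route length ≈ 337 mi.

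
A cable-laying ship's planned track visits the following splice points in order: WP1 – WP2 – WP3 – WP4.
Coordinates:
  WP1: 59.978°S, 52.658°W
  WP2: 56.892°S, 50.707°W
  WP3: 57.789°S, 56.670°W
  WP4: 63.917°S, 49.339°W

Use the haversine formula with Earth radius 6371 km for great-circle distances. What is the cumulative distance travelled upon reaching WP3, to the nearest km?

Leg distances:
WP1→WP2: 361.4 km  (cumulative 361.4 km)
WP2→WP3: 371.3 km  (cumulative 732.7 km)
Cumulative distance at WP3 ≈ 733 km.

733 km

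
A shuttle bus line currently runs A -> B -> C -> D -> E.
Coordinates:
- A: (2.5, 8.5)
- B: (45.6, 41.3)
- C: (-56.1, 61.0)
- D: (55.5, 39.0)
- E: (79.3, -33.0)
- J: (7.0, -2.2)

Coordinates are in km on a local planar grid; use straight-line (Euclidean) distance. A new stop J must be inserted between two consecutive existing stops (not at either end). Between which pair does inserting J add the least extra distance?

between A and B

Added distance for inserting J between each consecutive pair:
A–B: 15.6 km
B–C: 43.9 km
C–D: 39.2 km
D–E: 66.4 km
Smallest added distance is 15.6 km, inserting between A and B.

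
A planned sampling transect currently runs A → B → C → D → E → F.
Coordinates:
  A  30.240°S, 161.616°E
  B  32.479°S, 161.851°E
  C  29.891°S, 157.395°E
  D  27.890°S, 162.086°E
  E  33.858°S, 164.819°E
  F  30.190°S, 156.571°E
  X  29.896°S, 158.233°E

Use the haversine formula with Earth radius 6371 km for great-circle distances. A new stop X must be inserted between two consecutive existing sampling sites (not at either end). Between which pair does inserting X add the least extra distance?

between C and D

Added distance for inserting X between each consecutive pair:
A–B: 526.0 km
B–C: 16.7 km
C–D: 9.2 km
D–E: 485.3 km
E–F: 47.5 km
Smallest added distance is 9.2 km, inserting between C and D.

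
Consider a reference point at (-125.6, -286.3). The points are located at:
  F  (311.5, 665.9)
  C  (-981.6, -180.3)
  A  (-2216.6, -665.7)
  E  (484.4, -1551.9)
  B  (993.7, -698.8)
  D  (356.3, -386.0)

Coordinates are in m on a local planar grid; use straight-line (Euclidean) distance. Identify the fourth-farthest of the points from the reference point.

Distance to each, sorted:
A: 2125.1 m
E: 1404.9 m
B: 1192.9 m
F: 1047.7 m
C: 862.5 m
D: 492.1 m
The fourth-farthest is F at 1047.7 m.

F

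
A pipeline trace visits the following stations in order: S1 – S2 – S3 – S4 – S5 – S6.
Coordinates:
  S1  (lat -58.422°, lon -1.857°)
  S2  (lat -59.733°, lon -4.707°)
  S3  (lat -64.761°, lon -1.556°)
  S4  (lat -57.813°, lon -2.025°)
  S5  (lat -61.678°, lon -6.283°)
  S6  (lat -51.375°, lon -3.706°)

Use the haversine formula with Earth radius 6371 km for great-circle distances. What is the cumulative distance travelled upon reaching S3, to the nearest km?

Leg distances:
S1→S2: 218.5 km  (cumulative 218.5 km)
S2→S3: 582.2 km  (cumulative 800.8 km)
Cumulative distance at S3 ≈ 801 km.

801 km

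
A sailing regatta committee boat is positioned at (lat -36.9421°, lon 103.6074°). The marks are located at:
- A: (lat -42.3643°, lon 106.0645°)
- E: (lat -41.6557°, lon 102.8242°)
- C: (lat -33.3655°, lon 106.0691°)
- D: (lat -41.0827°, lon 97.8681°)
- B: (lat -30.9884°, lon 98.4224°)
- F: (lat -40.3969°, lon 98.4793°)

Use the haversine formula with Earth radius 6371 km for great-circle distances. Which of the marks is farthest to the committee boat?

B

Distance to each, sorted:
B: 816.3 km
D: 676.4 km
A: 638.5 km
F: 587.8 km
E: 528.4 km
C: 456.3 km
The farthest is B at 816.3 km.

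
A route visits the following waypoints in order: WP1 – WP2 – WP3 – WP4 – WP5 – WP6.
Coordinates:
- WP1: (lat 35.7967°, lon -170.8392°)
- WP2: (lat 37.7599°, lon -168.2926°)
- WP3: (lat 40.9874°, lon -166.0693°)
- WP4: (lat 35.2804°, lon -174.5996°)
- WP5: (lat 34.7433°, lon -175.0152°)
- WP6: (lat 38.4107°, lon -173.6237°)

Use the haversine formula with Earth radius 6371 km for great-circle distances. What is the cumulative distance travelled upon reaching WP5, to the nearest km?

1771 km

Leg distances:
WP1→WP2: 314.8 km  (cumulative 314.8 km)
WP2→WP3: 406.6 km  (cumulative 721.3 km)
WP3→WP4: 978.6 km  (cumulative 1699.9 km)
WP4→WP5: 70.7 km  (cumulative 1770.6 km)
Cumulative distance at WP5 ≈ 1771 km.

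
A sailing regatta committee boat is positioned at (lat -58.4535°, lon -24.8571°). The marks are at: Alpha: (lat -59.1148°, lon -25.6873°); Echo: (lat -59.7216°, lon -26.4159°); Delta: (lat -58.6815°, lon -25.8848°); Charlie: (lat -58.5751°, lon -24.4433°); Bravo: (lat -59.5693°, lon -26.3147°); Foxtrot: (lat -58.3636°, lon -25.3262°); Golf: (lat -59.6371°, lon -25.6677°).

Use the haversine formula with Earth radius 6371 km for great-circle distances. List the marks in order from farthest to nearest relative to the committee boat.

Echo, Bravo, Golf, Alpha, Delta, Foxtrot, Charlie

Distance from the committee boat at (lat -58.4535°, lon -24.8571°) to each:
Echo (lat -59.7216°, lon -26.4159°): 166.8 km
Bravo (lat -59.5693°, lon -26.3147°): 149.5 km
Golf (lat -59.6371°, lon -25.6677°): 139.5 km
Alpha (lat -59.1148°, lon -25.6873°): 87.7 km
Delta (lat -58.6815°, lon -25.8848°): 64.8 km
Foxtrot (lat -58.3636°, lon -25.3262°): 29.1 km
Charlie (lat -58.5751°, lon -24.4433°): 27.6 km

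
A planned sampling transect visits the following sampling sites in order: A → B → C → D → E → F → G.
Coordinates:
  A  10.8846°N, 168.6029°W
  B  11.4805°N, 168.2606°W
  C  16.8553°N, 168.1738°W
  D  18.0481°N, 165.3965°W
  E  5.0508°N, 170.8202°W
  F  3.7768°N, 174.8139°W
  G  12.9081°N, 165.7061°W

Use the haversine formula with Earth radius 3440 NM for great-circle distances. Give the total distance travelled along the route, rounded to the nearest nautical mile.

2402 NM

Leg distances:
A→B: 41.1 NM  (cumulative 41.1 NM)
B→C: 322.7 NM  (cumulative 363.8 NM)
C→D: 174.4 NM  (cumulative 538.3 NM)
D→E: 842.8 NM  (cumulative 1381.0 NM)
E→F: 251.0 NM  (cumulative 1632.0 NM)
F→G: 769.8 NM  (cumulative 2401.8 NM)
Total route length ≈ 2402 NM.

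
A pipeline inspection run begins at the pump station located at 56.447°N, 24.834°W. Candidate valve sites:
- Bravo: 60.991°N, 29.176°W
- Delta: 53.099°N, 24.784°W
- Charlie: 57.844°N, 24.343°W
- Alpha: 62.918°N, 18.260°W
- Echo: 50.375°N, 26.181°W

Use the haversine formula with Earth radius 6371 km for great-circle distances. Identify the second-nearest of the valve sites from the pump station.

Distances from the pump station (56.447°N, 24.834°W):
Charlie: 158.1 km
Delta: 372.3 km
Bravo: 563.8 km
Echo: 681.0 km
Alpha: 807.7 km
The second-nearest is Delta at 372.3 km.

Delta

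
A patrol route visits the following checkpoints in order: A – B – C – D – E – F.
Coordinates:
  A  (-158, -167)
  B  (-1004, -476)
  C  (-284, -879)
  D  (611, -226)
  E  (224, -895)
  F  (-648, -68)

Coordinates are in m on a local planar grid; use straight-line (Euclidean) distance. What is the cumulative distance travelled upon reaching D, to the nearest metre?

2834 m

Leg distances:
A→B: 900.7 m  (cumulative 900.7 m)
B→C: 825.1 m  (cumulative 1725.8 m)
C→D: 1107.9 m  (cumulative 2833.7 m)
Cumulative distance at D ≈ 2834 m.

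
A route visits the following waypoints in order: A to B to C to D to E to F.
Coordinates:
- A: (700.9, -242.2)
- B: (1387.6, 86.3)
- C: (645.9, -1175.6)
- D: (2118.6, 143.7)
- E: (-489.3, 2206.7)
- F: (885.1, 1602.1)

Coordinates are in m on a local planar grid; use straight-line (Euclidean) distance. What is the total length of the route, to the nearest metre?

Leg distances:
A→B: 761.2 m  (cumulative 761.2 m)
B→C: 1463.7 m  (cumulative 2225.0 m)
C→D: 1977.2 m  (cumulative 4202.2 m)
D→E: 3325.2 m  (cumulative 7527.4 m)
E→F: 1501.5 m  (cumulative 9028.9 m)
Total route length ≈ 9029 m.

9029 m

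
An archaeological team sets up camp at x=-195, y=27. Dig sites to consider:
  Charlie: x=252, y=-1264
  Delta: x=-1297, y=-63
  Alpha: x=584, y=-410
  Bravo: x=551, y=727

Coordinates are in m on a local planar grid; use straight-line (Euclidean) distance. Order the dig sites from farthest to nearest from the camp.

Computing each straight-line distance from x=-195, y=27:
Charlie x=252, y=-1264: 1366.2 m
Delta x=-1297, y=-63: 1105.7 m
Bravo x=551, y=727: 1023.0 m
Alpha x=584, y=-410: 893.2 m

Charlie, Delta, Bravo, Alpha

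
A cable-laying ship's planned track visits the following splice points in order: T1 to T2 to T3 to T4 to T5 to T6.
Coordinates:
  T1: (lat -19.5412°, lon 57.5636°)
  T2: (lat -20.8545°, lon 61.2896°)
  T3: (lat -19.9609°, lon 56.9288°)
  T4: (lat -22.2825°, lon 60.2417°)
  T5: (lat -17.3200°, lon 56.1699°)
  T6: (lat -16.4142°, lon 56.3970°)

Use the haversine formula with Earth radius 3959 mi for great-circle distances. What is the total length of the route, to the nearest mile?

1312 mi

Leg distances:
T1→T2: 258.1 mi  (cumulative 258.1 mi)
T2→T3: 289.1 mi  (cumulative 547.2 mi)
T3→T4: 267.1 mi  (cumulative 814.2 mi)
T4→T5: 433.1 mi  (cumulative 1247.3 mi)
T5→T6: 64.4 mi  (cumulative 1311.7 mi)
Total route length ≈ 1312 mi.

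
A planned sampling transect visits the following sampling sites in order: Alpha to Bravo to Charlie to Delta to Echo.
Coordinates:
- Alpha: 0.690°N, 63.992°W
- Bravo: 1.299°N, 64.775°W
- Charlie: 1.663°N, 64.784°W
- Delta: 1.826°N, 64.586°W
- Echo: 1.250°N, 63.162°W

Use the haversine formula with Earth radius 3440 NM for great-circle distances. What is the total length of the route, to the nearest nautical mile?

189 NM

Leg distances:
Alpha→Bravo: 59.6 NM  (cumulative 59.6 NM)
Bravo→Charlie: 21.9 NM  (cumulative 81.4 NM)
Charlie→Delta: 15.4 NM  (cumulative 96.8 NM)
Delta→Echo: 92.2 NM  (cumulative 189.0 NM)
Total route length ≈ 189 NM.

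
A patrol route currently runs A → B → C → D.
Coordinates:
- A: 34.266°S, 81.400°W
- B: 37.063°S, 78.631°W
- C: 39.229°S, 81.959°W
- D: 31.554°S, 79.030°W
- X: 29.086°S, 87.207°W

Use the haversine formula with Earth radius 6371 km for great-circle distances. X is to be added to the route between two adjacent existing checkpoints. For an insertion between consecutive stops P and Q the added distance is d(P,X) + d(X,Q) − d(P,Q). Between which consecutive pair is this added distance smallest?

between C and D

Added distance for inserting X between each consecutive pair:
A–B: 1589.4 km
B–C: 2041.3 km
C–D: 1163.8 km
Smallest added distance is 1163.8 km, inserting between C and D.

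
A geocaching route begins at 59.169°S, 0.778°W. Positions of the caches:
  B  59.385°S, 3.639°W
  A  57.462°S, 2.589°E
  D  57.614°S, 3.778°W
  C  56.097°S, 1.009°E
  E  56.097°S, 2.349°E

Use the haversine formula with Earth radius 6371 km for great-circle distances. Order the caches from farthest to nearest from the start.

E, C, A, D, B

Distances from the start:
E 56.097°S, 2.349°E: 388.9 km
C 56.097°S, 1.009°E: 357.7 km
A 57.462°S, 2.589°E: 273.2 km
D 57.614°S, 3.778°W: 245.9 km
B 59.385°S, 3.639°W: 164.3 km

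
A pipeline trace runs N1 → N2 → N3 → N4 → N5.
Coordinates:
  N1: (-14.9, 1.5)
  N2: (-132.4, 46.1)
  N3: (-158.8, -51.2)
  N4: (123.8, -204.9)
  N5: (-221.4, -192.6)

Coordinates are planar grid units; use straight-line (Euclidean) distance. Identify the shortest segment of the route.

N2–N3

Leg distances:
N1→N2: 125.7
N2→N3: 100.8
N3→N4: 321.7
N4→N5: 345.4
The shortest leg is N2–N3 at 100.8.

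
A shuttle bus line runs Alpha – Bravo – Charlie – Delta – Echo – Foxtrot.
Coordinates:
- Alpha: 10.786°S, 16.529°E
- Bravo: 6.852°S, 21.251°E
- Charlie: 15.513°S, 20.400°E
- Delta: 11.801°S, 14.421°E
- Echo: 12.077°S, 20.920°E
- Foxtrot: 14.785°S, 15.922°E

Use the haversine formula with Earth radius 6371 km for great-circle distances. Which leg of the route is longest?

Leg distances:
Alpha→Bravo: 678.6 km
Bravo→Charlie: 967.5 km
Charlie→Delta: 766.5 km
Delta→Echo: 707.7 km
Echo→Foxtrot: 618.7 km
The longest leg is Bravo–Charlie at 967.5 km.

Bravo–Charlie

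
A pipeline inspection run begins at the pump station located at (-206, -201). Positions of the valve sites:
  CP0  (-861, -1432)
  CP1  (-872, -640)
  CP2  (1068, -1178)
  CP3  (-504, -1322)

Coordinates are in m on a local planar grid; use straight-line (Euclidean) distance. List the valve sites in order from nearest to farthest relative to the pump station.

Computing each straight-line distance from (-206, -201):
CP1 (-872, -640): 797.7 m
CP3 (-504, -1322): 1159.9 m
CP0 (-861, -1432): 1394.4 m
CP2 (1068, -1178): 1605.5 m

CP1, CP3, CP0, CP2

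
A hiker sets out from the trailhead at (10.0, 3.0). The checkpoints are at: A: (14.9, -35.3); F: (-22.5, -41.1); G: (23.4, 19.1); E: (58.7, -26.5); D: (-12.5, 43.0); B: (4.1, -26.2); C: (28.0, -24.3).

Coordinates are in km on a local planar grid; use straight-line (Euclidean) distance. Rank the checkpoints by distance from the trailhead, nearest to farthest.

Computing each straight-line distance from (10.0, 3.0):
G (23.4, 19.1): 20.9 km
B (4.1, -26.2): 29.8 km
C (28.0, -24.3): 32.7 km
A (14.9, -35.3): 38.6 km
D (-12.5, 43.0): 45.9 km
F (-22.5, -41.1): 54.8 km
E (58.7, -26.5): 56.9 km

G, B, C, A, D, F, E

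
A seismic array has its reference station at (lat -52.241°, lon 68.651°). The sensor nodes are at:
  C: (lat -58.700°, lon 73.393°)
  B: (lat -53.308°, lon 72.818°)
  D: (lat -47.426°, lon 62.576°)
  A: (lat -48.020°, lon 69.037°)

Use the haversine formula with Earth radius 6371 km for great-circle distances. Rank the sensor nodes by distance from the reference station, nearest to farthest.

Computing each great-circle distance from (lat -52.241°, lon 68.651°):
B (lat -53.308°, lon 72.818°): 304.3 km
A (lat -48.020°, lon 69.037°): 470.2 km
D (lat -47.426°, lon 62.576°): 689.8 km
C (lat -58.700°, lon 73.393°): 777.4 km

B, A, D, C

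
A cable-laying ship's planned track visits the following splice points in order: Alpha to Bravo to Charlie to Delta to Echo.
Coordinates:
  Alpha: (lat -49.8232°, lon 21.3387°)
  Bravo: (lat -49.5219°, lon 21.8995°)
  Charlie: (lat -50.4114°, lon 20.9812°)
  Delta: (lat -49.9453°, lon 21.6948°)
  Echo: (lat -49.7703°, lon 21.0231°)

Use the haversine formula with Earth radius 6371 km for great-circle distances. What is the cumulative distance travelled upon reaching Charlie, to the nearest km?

171 km

Leg distances:
Alpha→Bravo: 52.4 km  (cumulative 52.4 km)
Bravo→Charlie: 118.7 km  (cumulative 171.2 km)
Cumulative distance at Charlie ≈ 171 km.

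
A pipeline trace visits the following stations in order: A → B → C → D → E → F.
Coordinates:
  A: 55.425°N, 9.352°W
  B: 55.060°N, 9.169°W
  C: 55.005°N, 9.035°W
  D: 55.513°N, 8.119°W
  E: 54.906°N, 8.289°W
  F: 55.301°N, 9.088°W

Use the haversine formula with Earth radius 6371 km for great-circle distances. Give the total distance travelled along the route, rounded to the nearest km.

269 km

Leg distances:
A→B: 42.2 km  (cumulative 42.2 km)
B→C: 10.5 km  (cumulative 52.7 km)
C→D: 81.0 km  (cumulative 133.7 km)
D→E: 68.4 km  (cumulative 202.1 km)
E→F: 67.2 km  (cumulative 269.2 km)
Total route length ≈ 269 km.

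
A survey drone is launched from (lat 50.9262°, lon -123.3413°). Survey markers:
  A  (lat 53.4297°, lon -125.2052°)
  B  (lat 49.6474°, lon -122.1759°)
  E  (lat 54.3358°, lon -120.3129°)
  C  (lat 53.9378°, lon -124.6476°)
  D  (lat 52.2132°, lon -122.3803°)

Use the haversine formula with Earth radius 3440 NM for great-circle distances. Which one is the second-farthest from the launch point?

Distances from the launch point ((lat 50.9262°, lon -123.3413°)):
E: 232.5 NM
C: 187.0 NM
A: 165.2 NM
B: 88.8 NM
D: 85.2 NM
The second-farthest is C at 187.0 NM.

C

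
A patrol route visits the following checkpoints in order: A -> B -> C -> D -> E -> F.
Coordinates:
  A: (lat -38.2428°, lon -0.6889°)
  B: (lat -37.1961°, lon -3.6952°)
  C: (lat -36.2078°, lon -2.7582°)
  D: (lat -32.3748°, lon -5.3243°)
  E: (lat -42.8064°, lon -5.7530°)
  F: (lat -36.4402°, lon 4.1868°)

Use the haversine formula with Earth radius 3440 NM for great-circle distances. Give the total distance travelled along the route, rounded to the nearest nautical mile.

1717 NM

Leg distances:
A→B: 156.0 NM  (cumulative 156.0 NM)
B→C: 74.5 NM  (cumulative 230.5 NM)
C→D: 263.0 NM  (cumulative 493.5 NM)
D→E: 626.6 NM  (cumulative 1120.1 NM)
E→F: 597.1 NM  (cumulative 1717.2 NM)
Total route length ≈ 1717 NM.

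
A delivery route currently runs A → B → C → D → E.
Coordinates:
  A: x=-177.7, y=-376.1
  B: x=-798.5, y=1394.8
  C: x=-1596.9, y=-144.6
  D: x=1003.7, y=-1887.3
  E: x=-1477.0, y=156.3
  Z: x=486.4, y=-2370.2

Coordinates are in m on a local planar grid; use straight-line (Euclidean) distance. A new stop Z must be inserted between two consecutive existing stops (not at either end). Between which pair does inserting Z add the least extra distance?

Added distance for inserting Z between each consecutive pair:
A–B: 4203.4 m
B–C: 5292.6 m
C–D: 625.7 m
D–E: 693.3 m
Smallest added distance is 625.7 m, inserting between C and D.

between C and D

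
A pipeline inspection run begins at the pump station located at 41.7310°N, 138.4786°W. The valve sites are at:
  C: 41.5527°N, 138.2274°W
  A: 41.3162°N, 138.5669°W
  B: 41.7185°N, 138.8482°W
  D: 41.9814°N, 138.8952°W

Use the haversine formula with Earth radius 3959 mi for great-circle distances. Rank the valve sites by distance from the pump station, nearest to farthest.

C, B, D, A

Computing each great-circle distance from 41.7310°N, 138.4786°W:
C 41.5527°N, 138.2274°W: 17.9 mi
B 41.7185°N, 138.8482°W: 19.1 mi
D 41.9814°N, 138.8952°W: 27.6 mi
A 41.3162°N, 138.5669°W: 29.0 mi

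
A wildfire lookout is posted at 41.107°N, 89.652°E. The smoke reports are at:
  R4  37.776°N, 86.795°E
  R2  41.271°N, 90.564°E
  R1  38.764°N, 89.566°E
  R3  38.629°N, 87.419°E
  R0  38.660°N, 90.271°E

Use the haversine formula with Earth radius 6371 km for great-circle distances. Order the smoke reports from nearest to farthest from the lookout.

R2, R1, R0, R3, R4

Distance from the lookout at 41.107°N, 89.652°E to each:
R2 41.271°N, 90.564°E: 78.5 km
R1 38.764°N, 89.566°E: 260.6 km
R0 38.660°N, 90.271°E: 277.2 km
R3 38.629°N, 87.419°E: 335.0 km
R4 37.776°N, 86.795°E: 444.2 km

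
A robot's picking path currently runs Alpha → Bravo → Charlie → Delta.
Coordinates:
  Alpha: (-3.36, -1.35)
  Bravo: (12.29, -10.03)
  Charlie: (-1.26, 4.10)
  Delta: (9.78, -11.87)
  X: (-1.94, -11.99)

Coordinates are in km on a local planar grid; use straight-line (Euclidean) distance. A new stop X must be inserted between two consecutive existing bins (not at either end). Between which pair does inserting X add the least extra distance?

between Alpha and Bravo

Added distance for inserting X between each consecutive pair:
Alpha–Bravo: 7.2 km
Bravo–Charlie: 10.9 km
Charlie–Delta: 8.4 km
Smallest added distance is 7.2 km, inserting between Alpha and Bravo.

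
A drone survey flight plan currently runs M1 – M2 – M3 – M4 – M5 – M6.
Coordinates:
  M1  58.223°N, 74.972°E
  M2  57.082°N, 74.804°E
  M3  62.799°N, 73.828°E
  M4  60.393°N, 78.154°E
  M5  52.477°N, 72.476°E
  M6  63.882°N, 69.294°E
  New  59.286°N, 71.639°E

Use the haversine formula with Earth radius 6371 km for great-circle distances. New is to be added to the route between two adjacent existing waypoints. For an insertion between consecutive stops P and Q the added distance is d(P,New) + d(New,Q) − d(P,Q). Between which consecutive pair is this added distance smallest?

Added distance for inserting New between each consecutive pair:
M1–M2: 405.7 km
M2–M3: 77.3 km
M3–M4: 440.1 km
M4–M5: 196.9 km
M5–M6: 3.3 km
Smallest added distance is 3.3 km, inserting between M5 and M6.

between M5 and M6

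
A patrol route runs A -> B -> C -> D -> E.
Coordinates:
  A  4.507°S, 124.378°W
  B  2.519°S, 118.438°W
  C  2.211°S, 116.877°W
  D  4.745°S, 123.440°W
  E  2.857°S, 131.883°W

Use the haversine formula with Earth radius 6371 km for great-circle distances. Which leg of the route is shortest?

B–C

Leg distances:
A→B: 695.3 km
B→C: 176.8 km
C→D: 781.0 km
D→E: 959.9 km
The shortest leg is B–C at 176.8 km.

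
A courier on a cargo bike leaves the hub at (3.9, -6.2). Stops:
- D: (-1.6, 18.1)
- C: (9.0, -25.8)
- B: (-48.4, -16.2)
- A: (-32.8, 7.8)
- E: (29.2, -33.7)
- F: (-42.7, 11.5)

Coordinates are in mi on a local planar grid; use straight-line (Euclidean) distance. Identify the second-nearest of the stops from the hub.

Distance to each, sorted:
C: 20.3 mi
D: 24.9 mi
E: 37.4 mi
A: 39.3 mi
F: 49.8 mi
B: 53.2 mi
The second-nearest is D at 24.9 mi.

D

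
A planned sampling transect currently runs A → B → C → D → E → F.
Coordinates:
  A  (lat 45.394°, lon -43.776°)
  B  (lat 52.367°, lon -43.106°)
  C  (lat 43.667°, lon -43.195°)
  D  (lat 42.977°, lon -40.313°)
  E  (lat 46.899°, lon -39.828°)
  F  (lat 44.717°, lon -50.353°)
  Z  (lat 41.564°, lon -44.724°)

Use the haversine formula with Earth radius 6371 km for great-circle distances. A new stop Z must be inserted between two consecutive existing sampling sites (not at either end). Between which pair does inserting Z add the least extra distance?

Added distance for inserting Z between each consecutive pair:
A–B: 863.2 km
B–C: 505.2 km
C–D: 415.2 km
D–E: 667.3 km
E–F: 434.8 km
Smallest added distance is 415.2 km, inserting between C and D.

between C and D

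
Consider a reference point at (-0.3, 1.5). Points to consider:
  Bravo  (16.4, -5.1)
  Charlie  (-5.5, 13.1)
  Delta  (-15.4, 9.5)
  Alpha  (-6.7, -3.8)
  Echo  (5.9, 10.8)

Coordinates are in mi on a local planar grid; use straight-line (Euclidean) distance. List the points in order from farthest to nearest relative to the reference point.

Bravo, Delta, Charlie, Echo, Alpha

Distance from the reference point at (-0.3, 1.5) to each:
Bravo (16.4, -5.1): 18.0 mi
Delta (-15.4, 9.5): 17.1 mi
Charlie (-5.5, 13.1): 12.7 mi
Echo (5.9, 10.8): 11.2 mi
Alpha (-6.7, -3.8): 8.3 mi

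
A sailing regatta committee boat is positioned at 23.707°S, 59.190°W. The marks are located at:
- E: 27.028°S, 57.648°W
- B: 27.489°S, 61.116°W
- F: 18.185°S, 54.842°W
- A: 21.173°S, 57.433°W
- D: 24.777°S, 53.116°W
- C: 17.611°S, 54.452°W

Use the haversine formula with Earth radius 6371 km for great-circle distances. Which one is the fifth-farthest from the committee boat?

Distance to each, sorted:
C: 837.9 km
F: 762.0 km
D: 627.2 km
B: 462.7 km
E: 400.4 km
A: 334.7 km
The fifth-farthest is E at 400.4 km.

E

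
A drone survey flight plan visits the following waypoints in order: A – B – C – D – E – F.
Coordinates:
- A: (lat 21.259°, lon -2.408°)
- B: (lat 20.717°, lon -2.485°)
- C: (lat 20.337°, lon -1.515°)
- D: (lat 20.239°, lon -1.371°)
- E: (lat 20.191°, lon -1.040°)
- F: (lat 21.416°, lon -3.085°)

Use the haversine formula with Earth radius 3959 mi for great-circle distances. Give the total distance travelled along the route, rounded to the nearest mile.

Leg distances:
A→B: 37.8 mi  (cumulative 37.8 mi)
B→C: 68.0 mi  (cumulative 105.8 mi)
C→D: 11.5 mi  (cumulative 117.3 mi)
D→E: 21.7 mi  (cumulative 139.1 mi)
E→F: 156.9 mi  (cumulative 295.9 mi)
Total route length ≈ 296 mi.

296 mi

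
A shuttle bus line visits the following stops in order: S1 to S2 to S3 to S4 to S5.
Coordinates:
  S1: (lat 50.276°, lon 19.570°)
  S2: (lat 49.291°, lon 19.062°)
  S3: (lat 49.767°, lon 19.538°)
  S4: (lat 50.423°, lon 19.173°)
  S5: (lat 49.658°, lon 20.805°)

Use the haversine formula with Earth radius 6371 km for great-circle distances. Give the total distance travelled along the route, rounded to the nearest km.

400 km

Leg distances:
S1→S2: 115.4 km  (cumulative 115.4 km)
S2→S3: 63.1 km  (cumulative 178.5 km)
S3→S4: 77.5 km  (cumulative 256.0 km)
S4→S5: 144.3 km  (cumulative 400.3 km)
Total route length ≈ 400 km.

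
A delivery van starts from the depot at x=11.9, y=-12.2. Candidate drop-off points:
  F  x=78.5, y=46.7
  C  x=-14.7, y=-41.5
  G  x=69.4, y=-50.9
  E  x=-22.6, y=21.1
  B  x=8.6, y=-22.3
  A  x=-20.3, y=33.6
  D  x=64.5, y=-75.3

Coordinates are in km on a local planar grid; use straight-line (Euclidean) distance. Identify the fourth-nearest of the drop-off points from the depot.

Distances from the depot (x=11.9, y=-12.2):
B: 10.6 km
C: 39.6 km
E: 47.9 km
A: 56.0 km
G: 69.3 km
D: 82.1 km
F: 88.9 km
The fourth-nearest is A at 56.0 km.

A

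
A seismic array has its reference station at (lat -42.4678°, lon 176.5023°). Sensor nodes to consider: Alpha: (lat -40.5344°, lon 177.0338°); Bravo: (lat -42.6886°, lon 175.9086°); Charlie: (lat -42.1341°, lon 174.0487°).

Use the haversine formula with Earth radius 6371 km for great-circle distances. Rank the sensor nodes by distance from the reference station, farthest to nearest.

Alpha, Charlie, Bravo

Distances from the reference station:
Alpha (lat -40.5344°, lon 177.0338°): 219.5 km
Charlie (lat -42.1341°, lon 174.0487°): 205.2 km
Bravo (lat -42.6886°, lon 175.9086°): 54.5 km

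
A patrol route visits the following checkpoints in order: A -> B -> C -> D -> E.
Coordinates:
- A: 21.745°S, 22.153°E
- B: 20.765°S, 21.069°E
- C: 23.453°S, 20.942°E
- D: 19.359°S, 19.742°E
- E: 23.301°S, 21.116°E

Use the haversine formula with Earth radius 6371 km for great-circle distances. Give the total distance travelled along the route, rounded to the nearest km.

1388 km

Leg distances:
A→B: 156.5 km  (cumulative 156.5 km)
B→C: 299.2 km  (cumulative 455.7 km)
C→D: 471.9 km  (cumulative 927.6 km)
D→E: 460.8 km  (cumulative 1388.4 km)
Total route length ≈ 1388 km.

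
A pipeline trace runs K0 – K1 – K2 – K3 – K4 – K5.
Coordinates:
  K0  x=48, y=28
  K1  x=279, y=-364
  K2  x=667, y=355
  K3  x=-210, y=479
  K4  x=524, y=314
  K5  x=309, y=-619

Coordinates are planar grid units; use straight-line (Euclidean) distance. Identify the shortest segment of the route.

Leg distances:
K0→K1: 455.0
K1→K2: 817.0
K2→K3: 885.7
K3→K4: 752.3
K4→K5: 957.5
The shortest leg is K0–K1 at 455.0.

K0–K1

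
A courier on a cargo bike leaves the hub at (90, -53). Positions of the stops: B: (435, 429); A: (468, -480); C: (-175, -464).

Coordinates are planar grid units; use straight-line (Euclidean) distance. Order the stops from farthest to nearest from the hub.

Distance from the hub at (90, -53) to each:
B (435, 429): 592.7
A (468, -480): 570.3
C (-175, -464): 489.0

B, A, C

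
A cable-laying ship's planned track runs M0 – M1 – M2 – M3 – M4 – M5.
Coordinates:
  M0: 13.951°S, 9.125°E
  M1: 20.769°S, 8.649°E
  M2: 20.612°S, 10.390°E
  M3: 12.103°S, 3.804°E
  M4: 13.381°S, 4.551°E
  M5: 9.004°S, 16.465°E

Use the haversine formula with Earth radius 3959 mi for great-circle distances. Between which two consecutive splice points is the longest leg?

M4–M5

Leg distances:
M0→M1: 472.2 mi
M1→M2: 113.1 mi
M2→M3: 732.1 mi
M3→M4: 101.6 mi
M4→M5: 862.1 mi
The longest leg is M4–M5 at 862.1 mi.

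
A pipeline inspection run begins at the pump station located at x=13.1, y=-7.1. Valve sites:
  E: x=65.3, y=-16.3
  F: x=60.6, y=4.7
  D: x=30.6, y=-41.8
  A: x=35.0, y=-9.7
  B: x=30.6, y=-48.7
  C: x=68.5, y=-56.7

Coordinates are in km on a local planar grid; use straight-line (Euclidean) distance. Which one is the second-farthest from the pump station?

Distance to each, sorted:
C: 74.4 km
E: 53.0 km
F: 48.9 km
B: 45.1 km
D: 38.9 km
A: 22.1 km
The second-farthest is E at 53.0 km.

E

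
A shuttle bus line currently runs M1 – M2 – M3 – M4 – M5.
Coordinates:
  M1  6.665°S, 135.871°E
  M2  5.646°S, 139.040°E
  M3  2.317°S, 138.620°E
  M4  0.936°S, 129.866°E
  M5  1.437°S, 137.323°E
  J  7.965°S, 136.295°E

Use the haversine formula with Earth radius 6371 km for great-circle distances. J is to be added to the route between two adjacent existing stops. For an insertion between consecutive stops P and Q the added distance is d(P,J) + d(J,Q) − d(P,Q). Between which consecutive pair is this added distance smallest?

Added distance for inserting J between each consecutive pair:
M1–M2: 181.6 km
M2–M3: 703.6 km
M3–M4: 751.1 km
M4–M5: 961.3 km
Smallest added distance is 181.6 km, inserting between M1 and M2.

between M1 and M2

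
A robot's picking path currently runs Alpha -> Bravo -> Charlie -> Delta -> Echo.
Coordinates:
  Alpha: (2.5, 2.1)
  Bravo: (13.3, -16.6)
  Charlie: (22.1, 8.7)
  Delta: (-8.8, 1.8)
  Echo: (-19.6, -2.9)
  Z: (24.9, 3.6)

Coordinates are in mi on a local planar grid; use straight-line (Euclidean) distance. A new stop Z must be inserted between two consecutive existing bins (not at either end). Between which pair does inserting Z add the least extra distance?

Added distance for inserting Z between each consecutive pair:
Alpha–Bravo: 24.1 mi
Bravo–Charlie: 2.3 mi
Charlie–Delta: 7.9 mi
Delta–Echo: 66.9 mi
Smallest added distance is 2.3 mi, inserting between Bravo and Charlie.

between Bravo and Charlie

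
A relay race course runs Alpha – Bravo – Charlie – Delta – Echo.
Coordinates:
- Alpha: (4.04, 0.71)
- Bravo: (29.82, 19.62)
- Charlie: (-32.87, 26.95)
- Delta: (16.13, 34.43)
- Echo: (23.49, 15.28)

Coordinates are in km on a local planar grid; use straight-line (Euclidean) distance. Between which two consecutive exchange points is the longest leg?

Leg distances:
Alpha→Bravo: 32.0 km
Bravo→Charlie: 63.1 km
Charlie→Delta: 49.6 km
Delta→Echo: 20.5 km
The longest leg is Bravo–Charlie at 63.1 km.

Bravo–Charlie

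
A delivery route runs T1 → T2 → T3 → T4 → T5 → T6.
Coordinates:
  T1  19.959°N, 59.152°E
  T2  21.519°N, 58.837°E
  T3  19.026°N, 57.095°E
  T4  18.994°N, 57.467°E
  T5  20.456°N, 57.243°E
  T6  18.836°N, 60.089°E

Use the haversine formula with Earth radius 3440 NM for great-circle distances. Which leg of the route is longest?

T5–T6

Leg distances:
T1→T2: 95.3 NM
T2→T3: 179.0 NM
T3→T4: 21.2 NM
T4→T5: 88.7 NM
T5→T6: 188.0 NM
The longest leg is T5–T6 at 188.0 NM.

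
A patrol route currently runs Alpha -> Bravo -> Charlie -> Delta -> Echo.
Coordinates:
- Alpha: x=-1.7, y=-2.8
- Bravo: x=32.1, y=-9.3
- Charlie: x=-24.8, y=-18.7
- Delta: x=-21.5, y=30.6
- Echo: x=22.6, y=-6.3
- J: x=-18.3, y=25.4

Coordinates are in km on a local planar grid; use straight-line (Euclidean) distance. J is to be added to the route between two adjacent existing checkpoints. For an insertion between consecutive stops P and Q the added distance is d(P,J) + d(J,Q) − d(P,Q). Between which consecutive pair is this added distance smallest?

Added distance for inserting J between each consecutive pair:
Alpha–Bravo: 59.5 km
Bravo–Charlie: 48.1 km
Charlie–Delta: 1.3 km
Delta–Echo: 0.4 km
Smallest added distance is 0.4 km, inserting between Delta and Echo.

between Delta and Echo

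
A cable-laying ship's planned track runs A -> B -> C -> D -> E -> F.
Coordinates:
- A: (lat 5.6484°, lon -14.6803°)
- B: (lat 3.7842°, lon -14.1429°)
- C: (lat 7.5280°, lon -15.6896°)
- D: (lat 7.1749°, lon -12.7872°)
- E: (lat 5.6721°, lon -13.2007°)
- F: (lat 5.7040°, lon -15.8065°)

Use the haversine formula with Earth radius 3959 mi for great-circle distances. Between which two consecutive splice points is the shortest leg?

Leg distances:
A→B: 134.0 mi
B→C: 279.7 mi
C→D: 200.4 mi
D→E: 107.7 mi
E→F: 179.2 mi
The shortest leg is D–E at 107.7 mi.

D–E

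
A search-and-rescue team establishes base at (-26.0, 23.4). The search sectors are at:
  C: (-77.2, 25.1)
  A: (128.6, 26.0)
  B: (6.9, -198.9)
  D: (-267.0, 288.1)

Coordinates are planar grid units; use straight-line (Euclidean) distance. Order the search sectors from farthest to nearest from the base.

Distance from the base at (-26.0, 23.4) to each:
D (-267.0, 288.1): 358.0
B (6.9, -198.9): 224.7
A (128.6, 26.0): 154.6
C (-77.2, 25.1): 51.2

D, B, A, C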